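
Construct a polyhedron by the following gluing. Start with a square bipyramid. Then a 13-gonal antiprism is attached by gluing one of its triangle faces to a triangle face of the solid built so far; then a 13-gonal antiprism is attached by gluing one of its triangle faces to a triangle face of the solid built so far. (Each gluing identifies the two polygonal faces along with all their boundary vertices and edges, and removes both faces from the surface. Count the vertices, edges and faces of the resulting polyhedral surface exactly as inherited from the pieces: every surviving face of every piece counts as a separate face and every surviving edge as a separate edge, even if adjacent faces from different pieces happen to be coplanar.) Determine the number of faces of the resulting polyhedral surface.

60

A square bipyramid: V=6, E=12, F=8.
Attach a 13-gonal antiprism (V=26, E=52, F=28) along a 3-gon: merge 3 vertices and 3 edges, delete both glued faces → V=29, E=61, F=34.
Attach a 13-gonal antiprism (V=26, E=52, F=28) along a 3-gon: merge 3 vertices and 3 edges, delete both glued faces → V=52, E=110, F=60.
Check: V − E + F = 52 − 110 + 60 = 2.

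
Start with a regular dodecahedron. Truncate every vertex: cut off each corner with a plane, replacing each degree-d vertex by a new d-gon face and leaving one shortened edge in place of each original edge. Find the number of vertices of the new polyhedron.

The base solid has V = 20, E = 30, F = 12.
Truncation replaces each original edge-end by a new vertex, so V′ = 2E = 60.
Each original edge survives, and each old vertex of degree d contributes d new edges; summing degrees gives Σd = 2E, so E′ = E + 2E = 3E = 90.
Each original face survives and each original vertex becomes one new face: F′ = F + V = 32.

60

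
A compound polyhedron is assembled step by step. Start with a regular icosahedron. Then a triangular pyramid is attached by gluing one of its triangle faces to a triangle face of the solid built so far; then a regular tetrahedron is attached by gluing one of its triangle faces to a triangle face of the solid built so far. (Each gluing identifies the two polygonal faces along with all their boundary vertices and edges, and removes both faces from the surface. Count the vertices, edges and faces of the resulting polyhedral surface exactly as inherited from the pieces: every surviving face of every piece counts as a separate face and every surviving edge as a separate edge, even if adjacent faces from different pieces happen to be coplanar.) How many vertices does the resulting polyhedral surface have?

A regular icosahedron: V=12, E=30, F=20.
Attach a triangular pyramid (V=4, E=6, F=4) along a 3-gon: merge 3 vertices and 3 edges, delete both glued faces → V=13, E=33, F=22.
Attach a regular tetrahedron (V=4, E=6, F=4) along a 3-gon: merge 3 vertices and 3 edges, delete both glued faces → V=14, E=36, F=24.
Check: V − E + F = 14 − 36 + 24 = 2.

14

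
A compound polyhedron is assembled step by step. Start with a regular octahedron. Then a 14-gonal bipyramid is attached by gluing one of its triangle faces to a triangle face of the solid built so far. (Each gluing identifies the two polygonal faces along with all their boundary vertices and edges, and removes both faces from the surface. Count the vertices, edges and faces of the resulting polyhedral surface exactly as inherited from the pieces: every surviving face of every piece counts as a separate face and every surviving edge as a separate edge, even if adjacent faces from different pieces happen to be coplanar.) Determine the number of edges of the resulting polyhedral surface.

51

A regular octahedron: V=6, E=12, F=8.
Attach a 14-gonal bipyramid (V=16, E=42, F=28) along a 3-gon: merge 3 vertices and 3 edges, delete both glued faces → V=19, E=51, F=34.
Check: V − E + F = 19 − 51 + 34 = 2.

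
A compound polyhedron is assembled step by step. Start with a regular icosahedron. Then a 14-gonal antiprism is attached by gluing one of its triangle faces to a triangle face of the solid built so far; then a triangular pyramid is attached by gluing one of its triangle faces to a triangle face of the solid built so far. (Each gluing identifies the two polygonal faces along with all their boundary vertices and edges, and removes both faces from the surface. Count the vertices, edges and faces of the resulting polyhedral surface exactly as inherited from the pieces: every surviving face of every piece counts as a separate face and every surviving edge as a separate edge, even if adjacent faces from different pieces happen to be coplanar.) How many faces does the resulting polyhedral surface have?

A regular icosahedron: V=12, E=30, F=20.
Attach a 14-gonal antiprism (V=28, E=56, F=30) along a 3-gon: merge 3 vertices and 3 edges, delete both glued faces → V=37, E=83, F=48.
Attach a triangular pyramid (V=4, E=6, F=4) along a 3-gon: merge 3 vertices and 3 edges, delete both glued faces → V=38, E=86, F=50.
Check: V − E + F = 38 − 86 + 50 = 2.

50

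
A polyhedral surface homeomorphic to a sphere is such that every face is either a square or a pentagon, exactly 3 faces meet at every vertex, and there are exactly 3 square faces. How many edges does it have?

21

Let x be the number of pentagons; then F = 3 + x.
Edge–face incidences: 2E = 4·3 + 5·x = 12 + 5x.
Every vertex has degree 3, so 3V = 2E.
Euler: V − E + F = 2 ⇒ (2E)/3 − E + (3 + x) = 2.
Multiply by 6: 2·(2E) − 3·(2E) + 6·(3 + x) = 12, i.e. 18 + 6x − (12 + 5x) = 12.
Collecting terms: x + 6 = 12, so x = 6.
Then 2E = 12 + 5·6 = 42, so E = 21, V = 2E/3 = 14, F = 3 + 6 = 9.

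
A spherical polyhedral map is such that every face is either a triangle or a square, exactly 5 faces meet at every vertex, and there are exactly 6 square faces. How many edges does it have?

Let x be the number of triangles; then F = 6 + x.
Edge–face incidences: 2E = 4·6 + 3·x = 24 + 3x.
Every vertex has degree 5, so 5V = 2E.
Euler: V − E + F = 2 ⇒ (2E)/5 − E + (6 + x) = 2.
Multiply by 10: 2·(2E) − 5·(2E) + 10·(6 + x) = 20, i.e. 60 + 10x − 3·(24 + 3x) = 20.
Collecting terms: x − 12 = 20, so x = 32.
Then 2E = 24 + 3·32 = 120, so E = 60, V = 2E/5 = 24, F = 6 + 32 = 38.

60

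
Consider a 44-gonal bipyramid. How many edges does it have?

A bipyramid over an n-gon has 2n triangular faces and n + 2 vertices: V = 44 + 2 = 46, E = 3·44 = 132, F = 2·44 = 88.

132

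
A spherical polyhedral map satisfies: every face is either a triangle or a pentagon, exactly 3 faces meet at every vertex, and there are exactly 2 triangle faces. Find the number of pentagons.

6

Let x be the number of pentagons; then F = 2 + x.
Edge–face incidences: 2E = 3·2 + 5·x = 6 + 5x.
Every vertex has degree 3, so 3V = 2E.
Euler: V − E + F = 2 ⇒ (2E)/3 − E + (2 + x) = 2.
Multiply by 6: 2·(2E) − 3·(2E) + 6·(2 + x) = 12, i.e. 12 + 6x − (6 + 5x) = 12.
Collecting terms: x + 6 = 12, so x = 6.
Then 2E = 6 + 5·6 = 36, so E = 18, V = 2E/3 = 12, F = 2 + 6 = 8.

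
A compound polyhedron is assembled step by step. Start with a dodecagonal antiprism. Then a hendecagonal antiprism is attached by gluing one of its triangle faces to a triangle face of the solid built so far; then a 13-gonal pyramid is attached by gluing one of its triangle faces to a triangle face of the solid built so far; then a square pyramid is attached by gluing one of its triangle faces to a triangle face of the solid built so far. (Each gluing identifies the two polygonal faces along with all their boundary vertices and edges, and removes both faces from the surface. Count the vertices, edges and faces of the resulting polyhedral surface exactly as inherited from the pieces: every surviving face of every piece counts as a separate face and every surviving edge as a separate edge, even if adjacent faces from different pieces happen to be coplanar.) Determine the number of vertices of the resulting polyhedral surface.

A dodecagonal antiprism: V=24, E=48, F=26.
Attach a hendecagonal antiprism (V=22, E=44, F=24) along a 3-gon: merge 3 vertices and 3 edges, delete both glued faces → V=43, E=89, F=48.
Attach a 13-gonal pyramid (V=14, E=26, F=14) along a 3-gon: merge 3 vertices and 3 edges, delete both glued faces → V=54, E=112, F=60.
Attach a square pyramid (V=5, E=8, F=5) along a 3-gon: merge 3 vertices and 3 edges, delete both glued faces → V=56, E=117, F=63.
Check: V − E + F = 56 − 117 + 63 = 2.

56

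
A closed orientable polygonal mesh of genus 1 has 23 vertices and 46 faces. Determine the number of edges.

69

For a closed orientable surface of genus 1, χ = 2 − 2·1 = 0.
E = V + F − (0) = 23 + 46 − (0) = 69.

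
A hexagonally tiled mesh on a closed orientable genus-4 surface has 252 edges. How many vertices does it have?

χ = 2 − 2·4 = -6, and every face is a hexagon so 6F = 2E.
F = 2E/6 = 84. Then V = -6 + E − F = -6 + 252 − 84 = 162.

162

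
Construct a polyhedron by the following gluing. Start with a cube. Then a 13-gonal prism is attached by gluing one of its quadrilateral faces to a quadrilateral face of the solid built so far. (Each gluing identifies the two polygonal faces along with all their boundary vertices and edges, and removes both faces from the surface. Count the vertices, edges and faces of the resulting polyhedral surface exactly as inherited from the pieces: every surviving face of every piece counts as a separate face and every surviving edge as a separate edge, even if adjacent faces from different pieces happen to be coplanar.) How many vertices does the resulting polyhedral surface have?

30

A cube: V=8, E=12, F=6.
Attach a 13-gonal prism (V=26, E=39, F=15) along a 4-gon: merge 4 vertices and 4 edges, delete both glued faces → V=30, E=47, F=19.
Check: V − E + F = 30 − 47 + 19 = 2.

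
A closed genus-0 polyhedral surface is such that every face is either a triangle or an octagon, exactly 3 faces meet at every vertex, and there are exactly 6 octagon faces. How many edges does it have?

36

Let x be the number of triangles; then F = 6 + x.
Edge–face incidences: 2E = 8·6 + 3·x = 48 + 3x.
Every vertex has degree 3, so 3V = 2E.
Euler: V − E + F = 2 ⇒ (2E)/3 − E + (6 + x) = 2.
Multiply by 6: 2·(2E) − 3·(2E) + 6·(6 + x) = 12, i.e. 36 + 6x − (48 + 3x) = 12.
Collecting terms: 3x − 12 = 12, so 3x = 24, so x = 8.
Then 2E = 48 + 3·8 = 72, so E = 36, V = 2E/3 = 24, F = 6 + 8 = 14.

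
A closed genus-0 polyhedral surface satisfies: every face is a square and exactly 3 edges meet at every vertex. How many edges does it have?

12

Each face has 4 edges and each edge borders two faces, so 2E = 4F.
Each vertex has degree 3, so 3V = 2E and hence V = 4F/3.
Euler: V − E + F = 2 ⇒ (4F/3) − (4F/2) + F = 2.
Multiply by 6: (8 − 12 + 6)F = 12, i.e. 2F = 12.
So F = 6, E = 4·6/2 = 12, V = 4·6/3 = 8.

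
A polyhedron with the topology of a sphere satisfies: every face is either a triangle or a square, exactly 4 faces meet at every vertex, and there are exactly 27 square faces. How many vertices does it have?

33

Let x be the number of triangles; then F = 27 + x.
Edge–face incidences: 2E = 4·27 + 3·x = 108 + 3x.
Every vertex has degree 4, so 4V = 2E.
Euler: V − E + F = 2 ⇒ (2E)/4 − E + (27 + x) = 2.
Multiply by 8: 2·(2E) − 4·(2E) + 8·(27 + x) = 16, i.e. 216 + 8x − 2·(108 + 3x) = 16.
Collecting terms: 2x = 16, so x = 8.
Then 2E = 108 + 3·8 = 132, so E = 66, V = 2E/4 = 33, F = 27 + 8 = 35.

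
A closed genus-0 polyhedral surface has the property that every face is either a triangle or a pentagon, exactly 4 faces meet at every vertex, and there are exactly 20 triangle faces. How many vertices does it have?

30

Let x be the number of pentagons; then F = 20 + x.
Edge–face incidences: 2E = 3·20 + 5·x = 60 + 5x.
Every vertex has degree 4, so 4V = 2E.
Euler: V − E + F = 2 ⇒ (2E)/4 − E + (20 + x) = 2.
Multiply by 8: 2·(2E) − 4·(2E) + 8·(20 + x) = 16, i.e. 160 + 8x − 2·(60 + 5x) = 16.
Collecting terms: −2x + 40 = 16, so −2x = −24, so x = 12.
Then 2E = 60 + 5·12 = 120, so E = 60, V = 2E/4 = 30, F = 20 + 12 = 32.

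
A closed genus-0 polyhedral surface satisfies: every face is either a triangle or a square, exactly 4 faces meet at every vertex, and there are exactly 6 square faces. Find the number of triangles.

8

Let x be the number of triangles; then F = 6 + x.
Edge–face incidences: 2E = 4·6 + 3·x = 24 + 3x.
Every vertex has degree 4, so 4V = 2E.
Euler: V − E + F = 2 ⇒ (2E)/4 − E + (6 + x) = 2.
Multiply by 8: 2·(2E) − 4·(2E) + 8·(6 + x) = 16, i.e. 48 + 8x − 2·(24 + 3x) = 16.
Collecting terms: 2x = 16, so x = 8.
Then 2E = 24 + 3·8 = 48, so E = 24, V = 2E/4 = 12, F = 6 + 8 = 14.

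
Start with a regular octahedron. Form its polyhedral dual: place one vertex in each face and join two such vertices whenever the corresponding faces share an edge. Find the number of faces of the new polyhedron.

6

The base solid has V = 6, E = 12, F = 8.
The dual swaps V and F and preserves E: V′ = F = 8, E′ = E = 12, F′ = V = 6.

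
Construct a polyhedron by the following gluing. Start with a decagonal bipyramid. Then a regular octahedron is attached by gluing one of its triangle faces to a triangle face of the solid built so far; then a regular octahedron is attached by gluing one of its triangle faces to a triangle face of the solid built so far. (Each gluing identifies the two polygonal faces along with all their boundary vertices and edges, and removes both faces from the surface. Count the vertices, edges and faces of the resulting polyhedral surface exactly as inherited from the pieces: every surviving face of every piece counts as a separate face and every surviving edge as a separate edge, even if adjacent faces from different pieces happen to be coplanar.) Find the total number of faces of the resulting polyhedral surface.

A decagonal bipyramid: V=12, E=30, F=20.
Attach a regular octahedron (V=6, E=12, F=8) along a 3-gon: merge 3 vertices and 3 edges, delete both glued faces → V=15, E=39, F=26.
Attach a regular octahedron (V=6, E=12, F=8) along a 3-gon: merge 3 vertices and 3 edges, delete both glued faces → V=18, E=48, F=32.
Check: V − E + F = 18 − 48 + 32 = 2.

32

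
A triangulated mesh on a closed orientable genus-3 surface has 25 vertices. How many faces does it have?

χ = 2 − 2·3 = -4, and every face is a triangle so 3F = 2E.
V − E + F = -4 with E = 3F/2 gives 25 − (3/2 − 1)·F = -4, so F = 58 and E = 87.

58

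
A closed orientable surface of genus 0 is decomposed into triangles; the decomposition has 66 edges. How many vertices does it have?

χ = 2 − 2·0 = 2, and every face is a triangle so 3F = 2E.
F = 2E/3 = 44. Then V = 2 + E − F = 2 + 66 − 44 = 24.

24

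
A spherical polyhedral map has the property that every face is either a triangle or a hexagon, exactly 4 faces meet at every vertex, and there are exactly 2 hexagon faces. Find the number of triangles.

12

Let x be the number of triangles; then F = 2 + x.
Edge–face incidences: 2E = 6·2 + 3·x = 12 + 3x.
Every vertex has degree 4, so 4V = 2E.
Euler: V − E + F = 2 ⇒ (2E)/4 − E + (2 + x) = 2.
Multiply by 8: 2·(2E) − 4·(2E) + 8·(2 + x) = 16, i.e. 16 + 8x − 2·(12 + 3x) = 16.
Collecting terms: 2x − 8 = 16, so 2x = 24, so x = 12.
Then 2E = 12 + 3·12 = 48, so E = 24, V = 2E/4 = 12, F = 2 + 12 = 14.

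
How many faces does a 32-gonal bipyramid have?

A bipyramid over an n-gon has 2n triangular faces and n + 2 vertices: V = 32 + 2 = 34, E = 3·32 = 96, F = 2·32 = 64.

64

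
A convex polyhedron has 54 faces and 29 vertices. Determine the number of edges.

81

Here V − E + F = 2.
E = V + F − (2) = 29 + 54 − (2) = 81.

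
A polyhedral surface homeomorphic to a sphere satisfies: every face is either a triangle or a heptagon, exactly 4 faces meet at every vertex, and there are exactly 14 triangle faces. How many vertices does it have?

14

Let x be the number of heptagons; then F = 14 + x.
Edge–face incidences: 2E = 3·14 + 7·x = 42 + 7x.
Every vertex has degree 4, so 4V = 2E.
Euler: V − E + F = 2 ⇒ (2E)/4 − E + (14 + x) = 2.
Multiply by 8: 2·(2E) − 4·(2E) + 8·(14 + x) = 16, i.e. 112 + 8x − 2·(42 + 7x) = 16.
Collecting terms: −6x + 28 = 16, so −6x = −12, so x = 2.
Then 2E = 42 + 7·2 = 56, so E = 28, V = 2E/4 = 14, F = 14 + 2 = 16.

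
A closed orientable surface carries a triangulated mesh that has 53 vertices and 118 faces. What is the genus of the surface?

Every face is a triangle, so 2E = 3·118 = 354, giving E = 177.
χ = V − E + F = 53 − 177 + 118 = -6.
For a closed orientable surface χ = 2 − 2g, so g = (2 − (-6))/2 = 4.

4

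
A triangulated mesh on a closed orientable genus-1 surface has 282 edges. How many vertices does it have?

χ = 2 − 2·1 = 0, and every face is a triangle so 3F = 2E.
F = 2E/3 = 188. Then V = 0 + E − F = 0 + 282 − 188 = 94.

94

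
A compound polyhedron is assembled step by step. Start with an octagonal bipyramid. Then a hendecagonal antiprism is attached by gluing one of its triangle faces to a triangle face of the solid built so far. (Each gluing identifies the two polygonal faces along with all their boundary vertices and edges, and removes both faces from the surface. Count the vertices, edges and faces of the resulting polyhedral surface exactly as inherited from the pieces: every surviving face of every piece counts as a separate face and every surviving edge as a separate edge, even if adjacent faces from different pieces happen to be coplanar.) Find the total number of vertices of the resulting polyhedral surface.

An octagonal bipyramid: V=10, E=24, F=16.
Attach a hendecagonal antiprism (V=22, E=44, F=24) along a 3-gon: merge 3 vertices and 3 edges, delete both glued faces → V=29, E=65, F=38.
Check: V − E + F = 29 − 65 + 38 = 2.

29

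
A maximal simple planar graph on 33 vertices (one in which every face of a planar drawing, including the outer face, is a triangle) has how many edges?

93

In a plane triangulation 3F = 2E and V − E + F = 2, so E = 3V − 6 = 3·33 − 6 = 93.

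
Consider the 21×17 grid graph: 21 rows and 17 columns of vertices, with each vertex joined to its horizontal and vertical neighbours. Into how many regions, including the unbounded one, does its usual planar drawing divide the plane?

The grid has V = 21·17 = 357 vertices and E = 21·16 + 17·20 = 676 edges.
F = 2 − V + E = 2 − 357 + 676 = 321.

321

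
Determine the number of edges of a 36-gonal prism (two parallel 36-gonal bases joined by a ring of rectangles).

108

A prism on an n-gon has two n-gon bases and n rectangular sides: V = 2·36 = 72, E = 3·36 = 108, F = 36 + 2 = 38.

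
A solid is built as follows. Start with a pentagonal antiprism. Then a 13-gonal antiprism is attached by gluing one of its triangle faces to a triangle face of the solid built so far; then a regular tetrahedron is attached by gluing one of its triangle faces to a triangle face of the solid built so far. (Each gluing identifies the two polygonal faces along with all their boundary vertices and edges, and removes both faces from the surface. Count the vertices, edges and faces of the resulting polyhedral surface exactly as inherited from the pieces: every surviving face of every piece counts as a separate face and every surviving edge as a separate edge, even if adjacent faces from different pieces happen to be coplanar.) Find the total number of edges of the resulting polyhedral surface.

A pentagonal antiprism: V=10, E=20, F=12.
Attach a 13-gonal antiprism (V=26, E=52, F=28) along a 3-gon: merge 3 vertices and 3 edges, delete both glued faces → V=33, E=69, F=38.
Attach a regular tetrahedron (V=4, E=6, F=4) along a 3-gon: merge 3 vertices and 3 edges, delete both glued faces → V=34, E=72, F=40.
Check: V − E + F = 34 − 72 + 40 = 2.

72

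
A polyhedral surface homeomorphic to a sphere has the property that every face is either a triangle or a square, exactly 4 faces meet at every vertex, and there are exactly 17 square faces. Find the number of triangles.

Let x be the number of triangles; then F = 17 + x.
Edge–face incidences: 2E = 4·17 + 3·x = 68 + 3x.
Every vertex has degree 4, so 4V = 2E.
Euler: V − E + F = 2 ⇒ (2E)/4 − E + (17 + x) = 2.
Multiply by 8: 2·(2E) − 4·(2E) + 8·(17 + x) = 16, i.e. 136 + 8x − 2·(68 + 3x) = 16.
Collecting terms: 2x = 16, so x = 8.
Then 2E = 68 + 3·8 = 92, so E = 46, V = 2E/4 = 23, F = 17 + 8 = 25.

8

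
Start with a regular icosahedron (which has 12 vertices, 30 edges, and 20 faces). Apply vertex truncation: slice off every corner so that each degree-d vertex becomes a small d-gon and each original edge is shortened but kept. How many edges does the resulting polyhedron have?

90

Truncation replaces each original edge-end by a new vertex, so V′ = 2E = 60.
Each original edge survives, and each old vertex of degree d contributes d new edges; summing degrees gives Σd = 2E, so E′ = E + 2E = 3E = 90.
Each original face survives and each original vertex becomes one new face: F′ = F + V = 32.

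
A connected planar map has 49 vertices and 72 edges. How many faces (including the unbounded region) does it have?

25

Euler's formula for a connected plane graph: V − E + F = 2, so F = 2 − 49 + 72 = 25.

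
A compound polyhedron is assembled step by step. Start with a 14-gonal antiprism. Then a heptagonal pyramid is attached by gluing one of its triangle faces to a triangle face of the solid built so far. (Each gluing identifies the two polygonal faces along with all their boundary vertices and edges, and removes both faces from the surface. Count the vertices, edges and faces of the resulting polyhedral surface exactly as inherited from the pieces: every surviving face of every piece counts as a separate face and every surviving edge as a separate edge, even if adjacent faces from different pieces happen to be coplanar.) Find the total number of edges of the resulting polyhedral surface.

A 14-gonal antiprism: V=28, E=56, F=30.
Attach a heptagonal pyramid (V=8, E=14, F=8) along a 3-gon: merge 3 vertices and 3 edges, delete both glued faces → V=33, E=67, F=36.
Check: V − E + F = 33 − 67 + 36 = 2.

67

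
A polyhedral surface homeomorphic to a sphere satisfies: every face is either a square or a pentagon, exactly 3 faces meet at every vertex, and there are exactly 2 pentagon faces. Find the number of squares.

Let x be the number of squares; then F = 2 + x.
Edge–face incidences: 2E = 5·2 + 4·x = 10 + 4x.
Every vertex has degree 3, so 3V = 2E.
Euler: V − E + F = 2 ⇒ (2E)/3 − E + (2 + x) = 2.
Multiply by 6: 2·(2E) − 3·(2E) + 6·(2 + x) = 12, i.e. 12 + 6x − (10 + 4x) = 12.
Collecting terms: 2x + 2 = 12, so 2x = 10, so x = 5.
Then 2E = 10 + 4·5 = 30, so E = 15, V = 2E/3 = 10, F = 2 + 5 = 7.

5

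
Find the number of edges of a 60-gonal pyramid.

120

A pyramid on an n-gon base has one n-gon and n triangles: V = 60 + 1 = 61, E = 2·60 = 120, F = 60 + 1 = 61.
Check: V − E + F = 61 − 120 + 61 = 2.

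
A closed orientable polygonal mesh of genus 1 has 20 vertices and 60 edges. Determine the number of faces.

40

For a closed orientable surface of genus 1, χ = 2 − 2·1 = 0.
F = 0 − V + E = 0 − 20 + 60 = 40.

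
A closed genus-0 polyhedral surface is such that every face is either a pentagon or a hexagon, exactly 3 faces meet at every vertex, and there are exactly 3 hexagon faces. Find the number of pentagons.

12

Let x be the number of pentagons; then F = 3 + x.
Edge–face incidences: 2E = 6·3 + 5·x = 18 + 5x.
Every vertex has degree 3, so 3V = 2E.
Euler: V − E + F = 2 ⇒ (2E)/3 − E + (3 + x) = 2.
Multiply by 6: 2·(2E) − 3·(2E) + 6·(3 + x) = 12, i.e. 18 + 6x − (18 + 5x) = 12.
Collecting terms: x = 12.
Then 2E = 18 + 5·12 = 78, so E = 39, V = 2E/3 = 26, F = 3 + 12 = 15.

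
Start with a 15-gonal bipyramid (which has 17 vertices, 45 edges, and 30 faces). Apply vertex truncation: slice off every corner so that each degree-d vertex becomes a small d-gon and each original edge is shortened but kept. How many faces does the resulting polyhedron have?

47

Truncation replaces each original edge-end by a new vertex, so V′ = 2E = 90.
Each original edge survives, and each old vertex of degree d contributes d new edges; summing degrees gives Σd = 2E, so E′ = E + 2E = 3E = 135.
Each original face survives and each original vertex becomes one new face: F′ = F + V = 47.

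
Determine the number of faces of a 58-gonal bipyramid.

116

A bipyramid over an n-gon has 2n triangular faces and n + 2 vertices: V = 58 + 2 = 60, E = 3·58 = 174, F = 2·58 = 116.
Check: V − E + F = 60 − 174 + 116 = 2.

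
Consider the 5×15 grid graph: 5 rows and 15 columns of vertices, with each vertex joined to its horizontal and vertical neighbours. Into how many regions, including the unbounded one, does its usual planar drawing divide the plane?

The grid has V = 5·15 = 75 vertices and E = 5·14 + 15·4 = 130 edges.
F = 2 − V + E = 2 − 75 + 130 = 57.

57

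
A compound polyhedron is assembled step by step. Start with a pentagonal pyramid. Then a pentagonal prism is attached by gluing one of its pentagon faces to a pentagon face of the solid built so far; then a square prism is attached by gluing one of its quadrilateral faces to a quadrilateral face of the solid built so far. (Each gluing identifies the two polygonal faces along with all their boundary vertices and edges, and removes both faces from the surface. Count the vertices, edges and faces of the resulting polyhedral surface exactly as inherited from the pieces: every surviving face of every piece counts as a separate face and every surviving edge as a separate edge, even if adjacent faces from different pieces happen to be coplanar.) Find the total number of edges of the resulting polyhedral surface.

A pentagonal pyramid: V=6, E=10, F=6.
Attach a pentagonal prism (V=10, E=15, F=7) along a 5-gon: merge 5 vertices and 5 edges, delete both glued faces → V=11, E=20, F=11.
Attach a square prism (V=8, E=12, F=6) along a 4-gon: merge 4 vertices and 4 edges, delete both glued faces → V=15, E=28, F=15.
Check: V − E + F = 15 − 28 + 15 = 2.

28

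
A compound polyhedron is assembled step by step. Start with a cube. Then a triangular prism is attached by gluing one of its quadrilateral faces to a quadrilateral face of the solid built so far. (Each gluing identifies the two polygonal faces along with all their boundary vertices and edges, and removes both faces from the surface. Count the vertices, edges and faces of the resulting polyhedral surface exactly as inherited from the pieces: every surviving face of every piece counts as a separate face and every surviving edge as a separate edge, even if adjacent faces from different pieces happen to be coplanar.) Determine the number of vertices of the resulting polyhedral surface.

A cube: V=8, E=12, F=6.
Attach a triangular prism (V=6, E=9, F=5) along a 4-gon: merge 4 vertices and 4 edges, delete both glued faces → V=10, E=17, F=9.
Check: V − E + F = 10 − 17 + 9 = 2.

10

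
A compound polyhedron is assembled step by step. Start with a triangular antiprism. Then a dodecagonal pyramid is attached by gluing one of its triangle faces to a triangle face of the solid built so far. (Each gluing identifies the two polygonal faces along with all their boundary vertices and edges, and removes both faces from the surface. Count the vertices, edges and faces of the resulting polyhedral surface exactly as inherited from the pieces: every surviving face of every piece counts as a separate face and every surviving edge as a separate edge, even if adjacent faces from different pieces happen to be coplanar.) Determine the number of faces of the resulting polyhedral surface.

19

A triangular antiprism: V=6, E=12, F=8.
Attach a dodecagonal pyramid (V=13, E=24, F=13) along a 3-gon: merge 3 vertices and 3 edges, delete both glued faces → V=16, E=33, F=19.
Check: V − E + F = 16 − 33 + 19 = 2.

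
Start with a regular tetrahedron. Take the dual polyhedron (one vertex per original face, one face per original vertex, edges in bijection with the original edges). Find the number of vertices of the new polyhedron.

4

The base solid has V = 4, E = 6, F = 4.
The dual swaps V and F and preserves E: V′ = F = 4, E′ = E = 6, F′ = V = 4.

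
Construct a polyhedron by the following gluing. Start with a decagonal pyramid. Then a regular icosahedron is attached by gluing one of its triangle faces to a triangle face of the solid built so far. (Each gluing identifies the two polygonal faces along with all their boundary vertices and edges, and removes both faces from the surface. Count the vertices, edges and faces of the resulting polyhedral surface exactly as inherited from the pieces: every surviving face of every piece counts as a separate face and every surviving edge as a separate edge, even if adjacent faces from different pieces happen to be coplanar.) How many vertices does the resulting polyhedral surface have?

A decagonal pyramid: V=11, E=20, F=11.
Attach a regular icosahedron (V=12, E=30, F=20) along a 3-gon: merge 3 vertices and 3 edges, delete both glued faces → V=20, E=47, F=29.
Check: V − E + F = 20 − 47 + 29 = 2.

20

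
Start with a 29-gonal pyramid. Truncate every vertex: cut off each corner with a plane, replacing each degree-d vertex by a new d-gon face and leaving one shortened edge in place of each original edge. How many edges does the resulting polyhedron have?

The base solid has V = 30, E = 58, F = 30.
Truncation replaces each original edge-end by a new vertex, so V′ = 2E = 116.
Each original edge survives, and each old vertex of degree d contributes d new edges; summing degrees gives Σd = 2E, so E′ = E + 2E = 3E = 174.
Each original face survives and each original vertex becomes one new face: F′ = F + V = 60.

174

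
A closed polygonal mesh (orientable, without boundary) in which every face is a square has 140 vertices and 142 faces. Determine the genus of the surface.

Every face is a square, so 2E = 4·142 = 568, giving E = 284.
χ = V − E + F = 140 − 284 + 142 = -2.
For a closed orientable surface χ = 2 − 2g, so g = (2 − (-2))/2 = 2.

2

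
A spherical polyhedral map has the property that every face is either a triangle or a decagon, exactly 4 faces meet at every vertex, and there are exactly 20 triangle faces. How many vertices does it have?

Let x be the number of decagons; then F = 20 + x.
Edge–face incidences: 2E = 3·20 + 10·x = 60 + 10x.
Every vertex has degree 4, so 4V = 2E.
Euler: V − E + F = 2 ⇒ (2E)/4 − E + (20 + x) = 2.
Multiply by 8: 2·(2E) − 4·(2E) + 8·(20 + x) = 16, i.e. 160 + 8x − 2·(60 + 10x) = 16.
Collecting terms: −12x + 40 = 16, so −12x = −24, so x = 2.
Then 2E = 60 + 10·2 = 80, so E = 40, V = 2E/4 = 20, F = 20 + 2 = 22.

20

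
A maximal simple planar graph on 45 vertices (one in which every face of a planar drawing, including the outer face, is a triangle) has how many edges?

129

In a plane triangulation 3F = 2E and V − E + F = 2, so E = 3V − 6 = 3·45 − 6 = 129.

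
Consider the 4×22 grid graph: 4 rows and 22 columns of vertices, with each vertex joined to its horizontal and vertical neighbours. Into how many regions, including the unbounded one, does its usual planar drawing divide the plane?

The grid has V = 4·22 = 88 vertices and E = 4·21 + 22·3 = 150 edges.
F = 2 − V + E = 2 − 88 + 150 = 64.

64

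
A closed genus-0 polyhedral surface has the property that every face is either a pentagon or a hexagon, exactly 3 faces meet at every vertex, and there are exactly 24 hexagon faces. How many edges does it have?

102

Let x be the number of pentagons; then F = 24 + x.
Edge–face incidences: 2E = 6·24 + 5·x = 144 + 5x.
Every vertex has degree 3, so 3V = 2E.
Euler: V − E + F = 2 ⇒ (2E)/3 − E + (24 + x) = 2.
Multiply by 6: 2·(2E) − 3·(2E) + 6·(24 + x) = 12, i.e. 144 + 6x − (144 + 5x) = 12.
Collecting terms: x = 12.
Then 2E = 144 + 5·12 = 204, so E = 102, V = 2E/3 = 68, F = 24 + 12 = 36.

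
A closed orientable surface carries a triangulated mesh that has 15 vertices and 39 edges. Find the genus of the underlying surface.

0

Every face is a triangle and each edge borders two faces, so 3F = 2·39, giving F = 26.
χ = V − E + F = 15 − 39 + 26 = 2.
For a closed orientable surface χ = 2 − 2g, so g = (2 − (2))/2 = 0.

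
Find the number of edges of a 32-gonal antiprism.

An antiprism on an n-gon has two n-gon caps and 2n triangles: V = 2·32 = 64, E = 4·32 = 128, F = 2·32 + 2 = 66.

128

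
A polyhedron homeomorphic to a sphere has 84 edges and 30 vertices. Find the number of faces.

56

Here V − E + F = 2.
F = 2 − V + E = 2 − 30 + 84 = 56.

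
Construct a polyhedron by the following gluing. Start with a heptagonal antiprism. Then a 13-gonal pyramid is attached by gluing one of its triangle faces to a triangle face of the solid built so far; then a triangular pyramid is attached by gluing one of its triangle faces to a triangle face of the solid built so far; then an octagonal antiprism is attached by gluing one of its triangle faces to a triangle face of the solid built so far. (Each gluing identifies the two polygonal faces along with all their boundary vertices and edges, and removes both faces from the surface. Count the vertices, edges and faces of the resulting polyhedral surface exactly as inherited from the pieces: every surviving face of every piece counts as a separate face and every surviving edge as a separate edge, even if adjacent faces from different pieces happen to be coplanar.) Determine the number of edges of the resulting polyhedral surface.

A heptagonal antiprism: V=14, E=28, F=16.
Attach a 13-gonal pyramid (V=14, E=26, F=14) along a 3-gon: merge 3 vertices and 3 edges, delete both glued faces → V=25, E=51, F=28.
Attach a triangular pyramid (V=4, E=6, F=4) along a 3-gon: merge 3 vertices and 3 edges, delete both glued faces → V=26, E=54, F=30.
Attach an octagonal antiprism (V=16, E=32, F=18) along a 3-gon: merge 3 vertices and 3 edges, delete both glued faces → V=39, E=83, F=46.
Check: V − E + F = 39 − 83 + 46 = 2.

83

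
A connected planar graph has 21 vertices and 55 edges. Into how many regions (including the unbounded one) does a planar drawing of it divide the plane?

36

Euler's formula for a connected plane graph: V − E + F = 2, so F = 2 − 21 + 55 = 36.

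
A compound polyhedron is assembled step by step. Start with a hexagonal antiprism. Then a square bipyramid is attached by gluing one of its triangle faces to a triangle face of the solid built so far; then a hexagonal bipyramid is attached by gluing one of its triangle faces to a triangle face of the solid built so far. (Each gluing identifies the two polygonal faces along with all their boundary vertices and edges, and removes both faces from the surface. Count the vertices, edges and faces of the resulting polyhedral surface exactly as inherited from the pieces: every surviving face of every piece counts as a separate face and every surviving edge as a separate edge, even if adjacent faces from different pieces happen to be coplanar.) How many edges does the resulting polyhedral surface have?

A hexagonal antiprism: V=12, E=24, F=14.
Attach a square bipyramid (V=6, E=12, F=8) along a 3-gon: merge 3 vertices and 3 edges, delete both glued faces → V=15, E=33, F=20.
Attach a hexagonal bipyramid (V=8, E=18, F=12) along a 3-gon: merge 3 vertices and 3 edges, delete both glued faces → V=20, E=48, F=30.
Check: V − E + F = 20 − 48 + 30 = 2.

48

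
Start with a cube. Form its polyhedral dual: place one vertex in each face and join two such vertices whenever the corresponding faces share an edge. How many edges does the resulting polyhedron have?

12

The base solid has V = 8, E = 12, F = 6.
The dual swaps V and F and preserves E: V′ = F = 6, E′ = E = 12, F′ = V = 8.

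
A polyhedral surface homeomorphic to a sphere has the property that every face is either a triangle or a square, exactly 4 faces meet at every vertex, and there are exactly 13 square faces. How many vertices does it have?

19

Let x be the number of triangles; then F = 13 + x.
Edge–face incidences: 2E = 4·13 + 3·x = 52 + 3x.
Every vertex has degree 4, so 4V = 2E.
Euler: V − E + F = 2 ⇒ (2E)/4 − E + (13 + x) = 2.
Multiply by 8: 2·(2E) − 4·(2E) + 8·(13 + x) = 16, i.e. 104 + 8x − 2·(52 + 3x) = 16.
Collecting terms: 2x = 16, so x = 8.
Then 2E = 52 + 3·8 = 76, so E = 38, V = 2E/4 = 19, F = 13 + 8 = 21.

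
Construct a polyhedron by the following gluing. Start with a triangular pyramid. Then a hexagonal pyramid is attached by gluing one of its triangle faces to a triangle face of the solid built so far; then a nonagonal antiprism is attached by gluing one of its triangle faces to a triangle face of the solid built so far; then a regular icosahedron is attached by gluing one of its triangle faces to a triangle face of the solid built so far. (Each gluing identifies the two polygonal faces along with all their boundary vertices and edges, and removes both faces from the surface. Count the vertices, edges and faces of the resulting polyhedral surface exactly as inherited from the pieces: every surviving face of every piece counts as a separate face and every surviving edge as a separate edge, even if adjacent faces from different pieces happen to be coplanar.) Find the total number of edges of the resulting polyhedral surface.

A triangular pyramid: V=4, E=6, F=4.
Attach a hexagonal pyramid (V=7, E=12, F=7) along a 3-gon: merge 3 vertices and 3 edges, delete both glued faces → V=8, E=15, F=9.
Attach a nonagonal antiprism (V=18, E=36, F=20) along a 3-gon: merge 3 vertices and 3 edges, delete both glued faces → V=23, E=48, F=27.
Attach a regular icosahedron (V=12, E=30, F=20) along a 3-gon: merge 3 vertices and 3 edges, delete both glued faces → V=32, E=75, F=45.
Check: V − E + F = 32 − 75 + 45 = 2.

75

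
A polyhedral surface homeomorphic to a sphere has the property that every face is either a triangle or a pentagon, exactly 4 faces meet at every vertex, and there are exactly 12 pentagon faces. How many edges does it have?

Let x be the number of triangles; then F = 12 + x.
Edge–face incidences: 2E = 5·12 + 3·x = 60 + 3x.
Every vertex has degree 4, so 4V = 2E.
Euler: V − E + F = 2 ⇒ (2E)/4 − E + (12 + x) = 2.
Multiply by 8: 2·(2E) − 4·(2E) + 8·(12 + x) = 16, i.e. 96 + 8x − 2·(60 + 3x) = 16.
Collecting terms: 2x − 24 = 16, so 2x = 40, so x = 20.
Then 2E = 60 + 3·20 = 120, so E = 60, V = 2E/4 = 30, F = 12 + 20 = 32.

60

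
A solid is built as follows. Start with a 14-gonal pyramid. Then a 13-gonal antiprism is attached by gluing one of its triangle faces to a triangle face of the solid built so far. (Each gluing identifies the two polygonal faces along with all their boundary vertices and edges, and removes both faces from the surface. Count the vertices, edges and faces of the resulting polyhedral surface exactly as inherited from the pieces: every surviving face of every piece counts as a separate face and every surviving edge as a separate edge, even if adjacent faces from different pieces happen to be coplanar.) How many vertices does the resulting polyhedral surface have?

A 14-gonal pyramid: V=15, E=28, F=15.
Attach a 13-gonal antiprism (V=26, E=52, F=28) along a 3-gon: merge 3 vertices and 3 edges, delete both glued faces → V=38, E=77, F=41.
Check: V − E + F = 38 − 77 + 41 = 2.

38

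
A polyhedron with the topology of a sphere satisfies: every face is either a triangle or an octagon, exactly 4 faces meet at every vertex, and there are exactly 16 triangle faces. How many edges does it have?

32

Let x be the number of octagons; then F = 16 + x.
Edge–face incidences: 2E = 3·16 + 8·x = 48 + 8x.
Every vertex has degree 4, so 4V = 2E.
Euler: V − E + F = 2 ⇒ (2E)/4 − E + (16 + x) = 2.
Multiply by 8: 2·(2E) − 4·(2E) + 8·(16 + x) = 16, i.e. 128 + 8x − 2·(48 + 8x) = 16.
Collecting terms: −8x + 32 = 16, so −8x = −16, so x = 2.
Then 2E = 48 + 8·2 = 64, so E = 32, V = 2E/4 = 16, F = 16 + 2 = 18.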